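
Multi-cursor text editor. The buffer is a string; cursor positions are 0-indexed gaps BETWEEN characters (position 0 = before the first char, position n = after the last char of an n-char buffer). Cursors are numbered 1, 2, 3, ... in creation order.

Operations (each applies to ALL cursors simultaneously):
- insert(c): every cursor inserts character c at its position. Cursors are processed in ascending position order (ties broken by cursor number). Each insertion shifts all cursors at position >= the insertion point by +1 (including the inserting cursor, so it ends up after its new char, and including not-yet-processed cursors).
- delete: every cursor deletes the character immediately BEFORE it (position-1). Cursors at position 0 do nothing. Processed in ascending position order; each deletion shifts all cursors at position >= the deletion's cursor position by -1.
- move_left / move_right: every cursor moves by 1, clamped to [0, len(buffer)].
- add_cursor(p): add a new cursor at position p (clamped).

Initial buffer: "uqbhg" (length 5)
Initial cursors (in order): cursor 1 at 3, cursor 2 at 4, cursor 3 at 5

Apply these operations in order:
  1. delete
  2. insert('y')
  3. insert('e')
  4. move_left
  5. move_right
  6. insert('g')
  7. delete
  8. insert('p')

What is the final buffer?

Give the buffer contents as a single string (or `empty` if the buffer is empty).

After op 1 (delete): buffer="uq" (len 2), cursors c1@2 c2@2 c3@2, authorship ..
After op 2 (insert('y')): buffer="uqyyy" (len 5), cursors c1@5 c2@5 c3@5, authorship ..123
After op 3 (insert('e')): buffer="uqyyyeee" (len 8), cursors c1@8 c2@8 c3@8, authorship ..123123
After op 4 (move_left): buffer="uqyyyeee" (len 8), cursors c1@7 c2@7 c3@7, authorship ..123123
After op 5 (move_right): buffer="uqyyyeee" (len 8), cursors c1@8 c2@8 c3@8, authorship ..123123
After op 6 (insert('g')): buffer="uqyyyeeeggg" (len 11), cursors c1@11 c2@11 c3@11, authorship ..123123123
After op 7 (delete): buffer="uqyyyeee" (len 8), cursors c1@8 c2@8 c3@8, authorship ..123123
After op 8 (insert('p')): buffer="uqyyyeeeppp" (len 11), cursors c1@11 c2@11 c3@11, authorship ..123123123

Answer: uqyyyeeeppp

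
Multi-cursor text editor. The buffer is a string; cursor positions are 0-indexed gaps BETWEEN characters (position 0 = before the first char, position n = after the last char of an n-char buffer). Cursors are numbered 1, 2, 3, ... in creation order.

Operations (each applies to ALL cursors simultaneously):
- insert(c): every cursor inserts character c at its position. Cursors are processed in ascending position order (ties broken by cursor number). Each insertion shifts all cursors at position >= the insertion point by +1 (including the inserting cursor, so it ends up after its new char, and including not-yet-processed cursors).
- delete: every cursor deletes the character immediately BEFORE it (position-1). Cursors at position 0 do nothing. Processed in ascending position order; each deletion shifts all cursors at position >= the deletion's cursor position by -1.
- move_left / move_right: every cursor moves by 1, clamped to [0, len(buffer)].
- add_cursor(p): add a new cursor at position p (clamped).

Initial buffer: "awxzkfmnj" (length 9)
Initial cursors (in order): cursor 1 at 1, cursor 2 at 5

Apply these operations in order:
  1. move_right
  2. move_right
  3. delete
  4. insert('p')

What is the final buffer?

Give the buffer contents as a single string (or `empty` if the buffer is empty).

After op 1 (move_right): buffer="awxzkfmnj" (len 9), cursors c1@2 c2@6, authorship .........
After op 2 (move_right): buffer="awxzkfmnj" (len 9), cursors c1@3 c2@7, authorship .........
After op 3 (delete): buffer="awzkfnj" (len 7), cursors c1@2 c2@5, authorship .......
After op 4 (insert('p')): buffer="awpzkfpnj" (len 9), cursors c1@3 c2@7, authorship ..1...2..

Answer: awpzkfpnj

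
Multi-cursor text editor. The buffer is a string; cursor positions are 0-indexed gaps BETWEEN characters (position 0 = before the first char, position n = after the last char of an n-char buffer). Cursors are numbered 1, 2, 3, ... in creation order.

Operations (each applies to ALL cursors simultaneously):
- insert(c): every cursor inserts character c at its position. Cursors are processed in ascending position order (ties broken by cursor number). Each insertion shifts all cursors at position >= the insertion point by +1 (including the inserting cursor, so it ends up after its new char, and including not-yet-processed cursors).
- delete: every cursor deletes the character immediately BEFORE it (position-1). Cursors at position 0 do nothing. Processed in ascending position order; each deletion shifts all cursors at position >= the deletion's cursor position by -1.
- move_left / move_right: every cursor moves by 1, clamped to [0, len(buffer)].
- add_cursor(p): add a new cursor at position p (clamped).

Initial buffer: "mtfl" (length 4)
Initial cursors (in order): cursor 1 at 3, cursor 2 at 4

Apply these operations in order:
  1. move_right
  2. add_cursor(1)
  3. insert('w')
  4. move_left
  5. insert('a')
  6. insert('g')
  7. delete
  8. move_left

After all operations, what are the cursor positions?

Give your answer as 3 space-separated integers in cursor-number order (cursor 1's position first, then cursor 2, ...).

Answer: 8 8 1

Derivation:
After op 1 (move_right): buffer="mtfl" (len 4), cursors c1@4 c2@4, authorship ....
After op 2 (add_cursor(1)): buffer="mtfl" (len 4), cursors c3@1 c1@4 c2@4, authorship ....
After op 3 (insert('w')): buffer="mwtflww" (len 7), cursors c3@2 c1@7 c2@7, authorship .3...12
After op 4 (move_left): buffer="mwtflww" (len 7), cursors c3@1 c1@6 c2@6, authorship .3...12
After op 5 (insert('a')): buffer="mawtflwaaw" (len 10), cursors c3@2 c1@9 c2@9, authorship .33...1122
After op 6 (insert('g')): buffer="magwtflwaaggw" (len 13), cursors c3@3 c1@12 c2@12, authorship .333...112122
After op 7 (delete): buffer="mawtflwaaw" (len 10), cursors c3@2 c1@9 c2@9, authorship .33...1122
After op 8 (move_left): buffer="mawtflwaaw" (len 10), cursors c3@1 c1@8 c2@8, authorship .33...1122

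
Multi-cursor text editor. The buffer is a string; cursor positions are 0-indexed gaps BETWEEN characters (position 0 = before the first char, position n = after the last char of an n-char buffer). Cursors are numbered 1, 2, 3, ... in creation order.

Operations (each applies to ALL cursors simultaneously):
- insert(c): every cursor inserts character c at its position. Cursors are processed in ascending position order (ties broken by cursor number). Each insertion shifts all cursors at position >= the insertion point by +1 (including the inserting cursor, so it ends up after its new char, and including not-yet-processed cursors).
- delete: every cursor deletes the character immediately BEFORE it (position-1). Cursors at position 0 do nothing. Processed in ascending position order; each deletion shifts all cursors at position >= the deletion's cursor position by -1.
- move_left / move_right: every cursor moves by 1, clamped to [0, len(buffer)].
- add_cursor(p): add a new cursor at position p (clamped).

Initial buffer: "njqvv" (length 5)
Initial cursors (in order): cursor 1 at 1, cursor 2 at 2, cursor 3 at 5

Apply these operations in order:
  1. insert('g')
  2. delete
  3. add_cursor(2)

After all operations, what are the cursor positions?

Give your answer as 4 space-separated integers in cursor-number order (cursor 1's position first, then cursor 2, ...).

Answer: 1 2 5 2

Derivation:
After op 1 (insert('g')): buffer="ngjgqvvg" (len 8), cursors c1@2 c2@4 c3@8, authorship .1.2...3
After op 2 (delete): buffer="njqvv" (len 5), cursors c1@1 c2@2 c3@5, authorship .....
After op 3 (add_cursor(2)): buffer="njqvv" (len 5), cursors c1@1 c2@2 c4@2 c3@5, authorship .....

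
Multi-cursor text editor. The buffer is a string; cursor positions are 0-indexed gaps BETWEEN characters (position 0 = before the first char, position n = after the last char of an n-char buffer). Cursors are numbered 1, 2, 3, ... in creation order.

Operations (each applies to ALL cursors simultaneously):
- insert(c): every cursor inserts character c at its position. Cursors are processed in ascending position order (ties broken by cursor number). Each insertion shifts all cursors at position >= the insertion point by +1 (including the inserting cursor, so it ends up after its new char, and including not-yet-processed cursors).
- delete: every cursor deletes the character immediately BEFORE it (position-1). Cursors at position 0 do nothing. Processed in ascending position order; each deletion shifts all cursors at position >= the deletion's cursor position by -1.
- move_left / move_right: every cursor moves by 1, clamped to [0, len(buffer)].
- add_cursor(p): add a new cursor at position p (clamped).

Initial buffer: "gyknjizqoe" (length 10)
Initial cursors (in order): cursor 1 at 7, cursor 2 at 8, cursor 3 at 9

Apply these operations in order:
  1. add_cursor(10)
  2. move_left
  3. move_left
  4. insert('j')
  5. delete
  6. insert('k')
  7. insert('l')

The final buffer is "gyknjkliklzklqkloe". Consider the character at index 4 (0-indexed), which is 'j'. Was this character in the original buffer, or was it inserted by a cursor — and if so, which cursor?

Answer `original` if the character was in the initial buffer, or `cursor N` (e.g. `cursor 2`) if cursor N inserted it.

Answer: original

Derivation:
After op 1 (add_cursor(10)): buffer="gyknjizqoe" (len 10), cursors c1@7 c2@8 c3@9 c4@10, authorship ..........
After op 2 (move_left): buffer="gyknjizqoe" (len 10), cursors c1@6 c2@7 c3@8 c4@9, authorship ..........
After op 3 (move_left): buffer="gyknjizqoe" (len 10), cursors c1@5 c2@6 c3@7 c4@8, authorship ..........
After op 4 (insert('j')): buffer="gyknjjijzjqjoe" (len 14), cursors c1@6 c2@8 c3@10 c4@12, authorship .....1.2.3.4..
After op 5 (delete): buffer="gyknjizqoe" (len 10), cursors c1@5 c2@6 c3@7 c4@8, authorship ..........
After op 6 (insert('k')): buffer="gyknjkikzkqkoe" (len 14), cursors c1@6 c2@8 c3@10 c4@12, authorship .....1.2.3.4..
After op 7 (insert('l')): buffer="gyknjkliklzklqkloe" (len 18), cursors c1@7 c2@10 c3@13 c4@16, authorship .....11.22.33.44..
Authorship (.=original, N=cursor N): . . . . . 1 1 . 2 2 . 3 3 . 4 4 . .
Index 4: author = original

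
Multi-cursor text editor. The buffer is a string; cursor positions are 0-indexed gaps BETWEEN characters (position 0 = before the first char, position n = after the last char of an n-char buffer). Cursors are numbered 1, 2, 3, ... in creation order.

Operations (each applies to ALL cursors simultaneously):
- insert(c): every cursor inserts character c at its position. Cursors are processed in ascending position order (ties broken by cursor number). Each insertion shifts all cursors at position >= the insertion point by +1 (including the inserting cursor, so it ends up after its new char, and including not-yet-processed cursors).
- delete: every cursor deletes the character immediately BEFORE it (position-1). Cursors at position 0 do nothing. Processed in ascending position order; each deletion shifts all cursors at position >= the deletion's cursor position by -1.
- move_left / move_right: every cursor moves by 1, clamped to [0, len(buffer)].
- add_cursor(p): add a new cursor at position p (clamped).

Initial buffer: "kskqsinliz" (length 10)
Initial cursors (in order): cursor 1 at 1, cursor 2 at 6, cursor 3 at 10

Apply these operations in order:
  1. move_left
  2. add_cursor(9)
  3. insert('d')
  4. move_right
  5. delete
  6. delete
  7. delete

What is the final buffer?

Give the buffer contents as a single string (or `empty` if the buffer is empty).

Answer: skq

Derivation:
After op 1 (move_left): buffer="kskqsinliz" (len 10), cursors c1@0 c2@5 c3@9, authorship ..........
After op 2 (add_cursor(9)): buffer="kskqsinliz" (len 10), cursors c1@0 c2@5 c3@9 c4@9, authorship ..........
After op 3 (insert('d')): buffer="dkskqsdinliddz" (len 14), cursors c1@1 c2@7 c3@13 c4@13, authorship 1.....2....34.
After op 4 (move_right): buffer="dkskqsdinliddz" (len 14), cursors c1@2 c2@8 c3@14 c4@14, authorship 1.....2....34.
After op 5 (delete): buffer="dskqsdnlid" (len 10), cursors c1@1 c2@6 c3@10 c4@10, authorship 1....2...3
After op 6 (delete): buffer="skqsnl" (len 6), cursors c1@0 c2@4 c3@6 c4@6, authorship ......
After op 7 (delete): buffer="skq" (len 3), cursors c1@0 c2@3 c3@3 c4@3, authorship ...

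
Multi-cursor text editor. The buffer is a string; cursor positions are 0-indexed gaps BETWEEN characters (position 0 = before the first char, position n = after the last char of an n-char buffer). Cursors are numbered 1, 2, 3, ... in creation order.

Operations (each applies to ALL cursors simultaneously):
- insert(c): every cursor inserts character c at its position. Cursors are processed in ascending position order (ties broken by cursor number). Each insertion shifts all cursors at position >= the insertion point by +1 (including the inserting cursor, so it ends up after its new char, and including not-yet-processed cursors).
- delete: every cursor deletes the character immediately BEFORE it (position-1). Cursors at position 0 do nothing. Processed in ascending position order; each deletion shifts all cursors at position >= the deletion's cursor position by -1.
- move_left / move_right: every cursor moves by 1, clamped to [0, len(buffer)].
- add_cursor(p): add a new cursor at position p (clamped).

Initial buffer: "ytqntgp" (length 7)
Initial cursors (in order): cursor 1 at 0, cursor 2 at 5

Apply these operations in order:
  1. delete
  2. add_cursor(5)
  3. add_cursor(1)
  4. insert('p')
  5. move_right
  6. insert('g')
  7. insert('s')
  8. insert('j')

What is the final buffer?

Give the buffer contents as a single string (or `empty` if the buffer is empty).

Answer: pygsjptgsjqnpggsjppgsj

Derivation:
After op 1 (delete): buffer="ytqngp" (len 6), cursors c1@0 c2@4, authorship ......
After op 2 (add_cursor(5)): buffer="ytqngp" (len 6), cursors c1@0 c2@4 c3@5, authorship ......
After op 3 (add_cursor(1)): buffer="ytqngp" (len 6), cursors c1@0 c4@1 c2@4 c3@5, authorship ......
After op 4 (insert('p')): buffer="pyptqnpgpp" (len 10), cursors c1@1 c4@3 c2@7 c3@9, authorship 1.4...2.3.
After op 5 (move_right): buffer="pyptqnpgpp" (len 10), cursors c1@2 c4@4 c2@8 c3@10, authorship 1.4...2.3.
After op 6 (insert('g')): buffer="pygptgqnpggppg" (len 14), cursors c1@3 c4@6 c2@11 c3@14, authorship 1.14.4..2.23.3
After op 7 (insert('s')): buffer="pygsptgsqnpggsppgs" (len 18), cursors c1@4 c4@8 c2@14 c3@18, authorship 1.114.44..2.223.33
After op 8 (insert('j')): buffer="pygsjptgsjqnpggsjppgsj" (len 22), cursors c1@5 c4@10 c2@17 c3@22, authorship 1.1114.444..2.2223.333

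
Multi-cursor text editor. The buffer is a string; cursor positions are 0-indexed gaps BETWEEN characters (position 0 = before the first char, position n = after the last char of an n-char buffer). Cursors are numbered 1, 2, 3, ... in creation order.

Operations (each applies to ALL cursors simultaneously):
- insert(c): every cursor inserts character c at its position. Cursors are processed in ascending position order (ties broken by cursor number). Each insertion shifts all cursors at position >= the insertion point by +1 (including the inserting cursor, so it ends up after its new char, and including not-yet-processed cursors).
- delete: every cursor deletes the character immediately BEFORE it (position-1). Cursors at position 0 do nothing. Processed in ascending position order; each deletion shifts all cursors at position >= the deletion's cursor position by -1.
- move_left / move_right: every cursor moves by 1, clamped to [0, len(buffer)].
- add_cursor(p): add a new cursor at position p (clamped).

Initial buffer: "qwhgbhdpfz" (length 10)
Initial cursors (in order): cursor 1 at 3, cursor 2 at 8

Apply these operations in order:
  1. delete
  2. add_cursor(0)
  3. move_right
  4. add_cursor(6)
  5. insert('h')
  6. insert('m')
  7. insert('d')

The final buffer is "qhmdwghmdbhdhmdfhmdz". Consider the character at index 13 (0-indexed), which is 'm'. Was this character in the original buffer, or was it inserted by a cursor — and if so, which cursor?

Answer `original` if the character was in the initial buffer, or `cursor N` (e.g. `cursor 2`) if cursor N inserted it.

After op 1 (delete): buffer="qwgbhdfz" (len 8), cursors c1@2 c2@6, authorship ........
After op 2 (add_cursor(0)): buffer="qwgbhdfz" (len 8), cursors c3@0 c1@2 c2@6, authorship ........
After op 3 (move_right): buffer="qwgbhdfz" (len 8), cursors c3@1 c1@3 c2@7, authorship ........
After op 4 (add_cursor(6)): buffer="qwgbhdfz" (len 8), cursors c3@1 c1@3 c4@6 c2@7, authorship ........
After op 5 (insert('h')): buffer="qhwghbhdhfhz" (len 12), cursors c3@2 c1@5 c4@9 c2@11, authorship .3..1...4.2.
After op 6 (insert('m')): buffer="qhmwghmbhdhmfhmz" (len 16), cursors c3@3 c1@7 c4@12 c2@15, authorship .33..11...44.22.
After op 7 (insert('d')): buffer="qhmdwghmdbhdhmdfhmdz" (len 20), cursors c3@4 c1@9 c4@15 c2@19, authorship .333..111...444.222.
Authorship (.=original, N=cursor N): . 3 3 3 . . 1 1 1 . . . 4 4 4 . 2 2 2 .
Index 13: author = 4

Answer: cursor 4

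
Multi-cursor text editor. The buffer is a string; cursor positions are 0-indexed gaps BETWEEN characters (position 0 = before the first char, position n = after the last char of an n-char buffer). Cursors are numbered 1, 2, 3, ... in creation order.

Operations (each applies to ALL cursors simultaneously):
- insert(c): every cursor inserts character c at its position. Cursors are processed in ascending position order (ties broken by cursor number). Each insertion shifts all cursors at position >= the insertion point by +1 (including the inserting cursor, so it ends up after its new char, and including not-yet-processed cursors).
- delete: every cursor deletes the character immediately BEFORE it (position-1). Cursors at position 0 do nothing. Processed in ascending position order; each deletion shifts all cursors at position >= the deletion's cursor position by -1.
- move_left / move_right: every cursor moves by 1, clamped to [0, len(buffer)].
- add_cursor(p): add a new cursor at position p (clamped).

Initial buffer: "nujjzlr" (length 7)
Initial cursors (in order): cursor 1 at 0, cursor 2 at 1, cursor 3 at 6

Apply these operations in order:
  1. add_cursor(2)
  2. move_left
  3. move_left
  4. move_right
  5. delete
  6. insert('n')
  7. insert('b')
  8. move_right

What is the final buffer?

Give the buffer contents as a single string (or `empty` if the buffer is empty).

Answer: nnnbbbujjnblr

Derivation:
After op 1 (add_cursor(2)): buffer="nujjzlr" (len 7), cursors c1@0 c2@1 c4@2 c3@6, authorship .......
After op 2 (move_left): buffer="nujjzlr" (len 7), cursors c1@0 c2@0 c4@1 c3@5, authorship .......
After op 3 (move_left): buffer="nujjzlr" (len 7), cursors c1@0 c2@0 c4@0 c3@4, authorship .......
After op 4 (move_right): buffer="nujjzlr" (len 7), cursors c1@1 c2@1 c4@1 c3@5, authorship .......
After op 5 (delete): buffer="ujjlr" (len 5), cursors c1@0 c2@0 c4@0 c3@3, authorship .....
After op 6 (insert('n')): buffer="nnnujjnlr" (len 9), cursors c1@3 c2@3 c4@3 c3@7, authorship 124...3..
After op 7 (insert('b')): buffer="nnnbbbujjnblr" (len 13), cursors c1@6 c2@6 c4@6 c3@11, authorship 124124...33..
After op 8 (move_right): buffer="nnnbbbujjnblr" (len 13), cursors c1@7 c2@7 c4@7 c3@12, authorship 124124...33..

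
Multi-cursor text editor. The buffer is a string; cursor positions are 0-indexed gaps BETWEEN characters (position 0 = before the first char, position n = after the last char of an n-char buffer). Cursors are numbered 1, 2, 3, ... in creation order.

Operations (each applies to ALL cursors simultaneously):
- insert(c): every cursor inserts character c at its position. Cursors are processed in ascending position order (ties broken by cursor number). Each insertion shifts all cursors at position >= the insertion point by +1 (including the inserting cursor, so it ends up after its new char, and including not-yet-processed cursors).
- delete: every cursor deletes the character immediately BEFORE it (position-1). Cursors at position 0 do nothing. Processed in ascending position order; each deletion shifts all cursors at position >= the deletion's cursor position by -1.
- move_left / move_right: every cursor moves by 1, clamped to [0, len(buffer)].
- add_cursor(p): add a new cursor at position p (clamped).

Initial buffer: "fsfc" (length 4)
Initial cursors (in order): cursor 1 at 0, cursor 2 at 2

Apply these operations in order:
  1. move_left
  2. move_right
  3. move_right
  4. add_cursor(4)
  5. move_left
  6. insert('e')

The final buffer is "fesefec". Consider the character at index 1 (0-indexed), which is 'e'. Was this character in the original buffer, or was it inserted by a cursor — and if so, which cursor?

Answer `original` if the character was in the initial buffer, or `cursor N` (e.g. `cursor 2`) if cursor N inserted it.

After op 1 (move_left): buffer="fsfc" (len 4), cursors c1@0 c2@1, authorship ....
After op 2 (move_right): buffer="fsfc" (len 4), cursors c1@1 c2@2, authorship ....
After op 3 (move_right): buffer="fsfc" (len 4), cursors c1@2 c2@3, authorship ....
After op 4 (add_cursor(4)): buffer="fsfc" (len 4), cursors c1@2 c2@3 c3@4, authorship ....
After op 5 (move_left): buffer="fsfc" (len 4), cursors c1@1 c2@2 c3@3, authorship ....
After op 6 (insert('e')): buffer="fesefec" (len 7), cursors c1@2 c2@4 c3@6, authorship .1.2.3.
Authorship (.=original, N=cursor N): . 1 . 2 . 3 .
Index 1: author = 1

Answer: cursor 1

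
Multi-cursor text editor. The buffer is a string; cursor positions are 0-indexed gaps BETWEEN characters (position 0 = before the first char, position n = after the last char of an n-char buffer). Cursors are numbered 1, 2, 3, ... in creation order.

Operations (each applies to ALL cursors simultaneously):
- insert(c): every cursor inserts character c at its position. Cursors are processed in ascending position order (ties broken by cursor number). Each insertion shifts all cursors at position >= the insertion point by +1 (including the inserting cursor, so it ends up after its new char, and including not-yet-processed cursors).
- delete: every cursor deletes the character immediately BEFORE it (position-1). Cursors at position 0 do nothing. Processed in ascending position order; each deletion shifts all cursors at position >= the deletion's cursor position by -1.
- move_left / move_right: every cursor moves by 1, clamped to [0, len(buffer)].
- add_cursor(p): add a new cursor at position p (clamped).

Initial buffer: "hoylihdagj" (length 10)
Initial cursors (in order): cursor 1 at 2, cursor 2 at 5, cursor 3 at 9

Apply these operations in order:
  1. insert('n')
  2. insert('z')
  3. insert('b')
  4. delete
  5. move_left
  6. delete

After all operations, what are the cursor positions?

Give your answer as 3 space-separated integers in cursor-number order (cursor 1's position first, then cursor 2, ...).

After op 1 (insert('n')): buffer="honylinhdagnj" (len 13), cursors c1@3 c2@7 c3@12, authorship ..1...2....3.
After op 2 (insert('z')): buffer="honzylinzhdagnzj" (len 16), cursors c1@4 c2@9 c3@15, authorship ..11...22....33.
After op 3 (insert('b')): buffer="honzbylinzbhdagnzbj" (len 19), cursors c1@5 c2@11 c3@18, authorship ..111...222....333.
After op 4 (delete): buffer="honzylinzhdagnzj" (len 16), cursors c1@4 c2@9 c3@15, authorship ..11...22....33.
After op 5 (move_left): buffer="honzylinzhdagnzj" (len 16), cursors c1@3 c2@8 c3@14, authorship ..11...22....33.
After op 6 (delete): buffer="hozylizhdagzj" (len 13), cursors c1@2 c2@6 c3@11, authorship ..1...2....3.

Answer: 2 6 11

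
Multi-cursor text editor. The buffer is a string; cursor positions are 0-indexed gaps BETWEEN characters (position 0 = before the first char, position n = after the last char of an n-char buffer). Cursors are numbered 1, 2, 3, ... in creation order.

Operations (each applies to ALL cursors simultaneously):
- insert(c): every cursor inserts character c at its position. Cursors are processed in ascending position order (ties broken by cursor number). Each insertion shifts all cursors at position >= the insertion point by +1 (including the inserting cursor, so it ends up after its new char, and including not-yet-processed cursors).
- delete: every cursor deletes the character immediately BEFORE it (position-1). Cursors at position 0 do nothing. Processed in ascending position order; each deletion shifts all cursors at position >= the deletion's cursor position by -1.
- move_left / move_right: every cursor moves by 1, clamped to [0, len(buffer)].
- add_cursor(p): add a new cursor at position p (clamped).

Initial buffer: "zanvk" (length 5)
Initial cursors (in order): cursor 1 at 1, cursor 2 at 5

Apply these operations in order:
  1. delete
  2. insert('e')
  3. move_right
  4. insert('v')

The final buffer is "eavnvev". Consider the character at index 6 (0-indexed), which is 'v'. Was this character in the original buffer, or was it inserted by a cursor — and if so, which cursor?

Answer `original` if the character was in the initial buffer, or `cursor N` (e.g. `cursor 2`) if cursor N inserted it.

After op 1 (delete): buffer="anv" (len 3), cursors c1@0 c2@3, authorship ...
After op 2 (insert('e')): buffer="eanve" (len 5), cursors c1@1 c2@5, authorship 1...2
After op 3 (move_right): buffer="eanve" (len 5), cursors c1@2 c2@5, authorship 1...2
After op 4 (insert('v')): buffer="eavnvev" (len 7), cursors c1@3 c2@7, authorship 1.1..22
Authorship (.=original, N=cursor N): 1 . 1 . . 2 2
Index 6: author = 2

Answer: cursor 2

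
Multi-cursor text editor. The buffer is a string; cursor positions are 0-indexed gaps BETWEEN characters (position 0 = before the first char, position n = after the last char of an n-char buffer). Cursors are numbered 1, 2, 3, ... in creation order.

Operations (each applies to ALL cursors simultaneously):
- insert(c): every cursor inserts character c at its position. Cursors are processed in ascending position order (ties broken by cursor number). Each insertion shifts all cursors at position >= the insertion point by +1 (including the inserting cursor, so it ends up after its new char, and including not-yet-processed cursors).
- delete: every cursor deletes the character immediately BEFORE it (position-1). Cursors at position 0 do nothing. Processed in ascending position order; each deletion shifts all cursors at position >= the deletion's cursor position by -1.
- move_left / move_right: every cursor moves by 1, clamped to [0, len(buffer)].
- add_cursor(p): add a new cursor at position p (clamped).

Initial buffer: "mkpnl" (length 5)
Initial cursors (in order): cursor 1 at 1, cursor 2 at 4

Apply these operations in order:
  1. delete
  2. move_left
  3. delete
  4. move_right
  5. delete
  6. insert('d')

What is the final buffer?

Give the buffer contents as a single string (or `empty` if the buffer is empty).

Answer: ddl

Derivation:
After op 1 (delete): buffer="kpl" (len 3), cursors c1@0 c2@2, authorship ...
After op 2 (move_left): buffer="kpl" (len 3), cursors c1@0 c2@1, authorship ...
After op 3 (delete): buffer="pl" (len 2), cursors c1@0 c2@0, authorship ..
After op 4 (move_right): buffer="pl" (len 2), cursors c1@1 c2@1, authorship ..
After op 5 (delete): buffer="l" (len 1), cursors c1@0 c2@0, authorship .
After op 6 (insert('d')): buffer="ddl" (len 3), cursors c1@2 c2@2, authorship 12.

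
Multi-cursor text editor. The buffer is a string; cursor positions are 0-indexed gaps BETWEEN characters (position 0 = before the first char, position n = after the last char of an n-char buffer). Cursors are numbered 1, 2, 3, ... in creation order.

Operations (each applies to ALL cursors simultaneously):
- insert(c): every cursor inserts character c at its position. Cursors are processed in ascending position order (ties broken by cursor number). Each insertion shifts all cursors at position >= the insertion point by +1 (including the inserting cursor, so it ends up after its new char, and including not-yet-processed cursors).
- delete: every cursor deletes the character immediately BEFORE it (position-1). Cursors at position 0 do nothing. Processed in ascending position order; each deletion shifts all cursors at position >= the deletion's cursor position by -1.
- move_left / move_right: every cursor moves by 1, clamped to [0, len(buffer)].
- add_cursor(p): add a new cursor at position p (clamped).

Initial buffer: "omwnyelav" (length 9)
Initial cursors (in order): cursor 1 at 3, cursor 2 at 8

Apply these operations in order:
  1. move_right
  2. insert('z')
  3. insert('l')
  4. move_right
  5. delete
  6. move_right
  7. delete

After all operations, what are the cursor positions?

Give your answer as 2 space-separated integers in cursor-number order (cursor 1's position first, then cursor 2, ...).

After op 1 (move_right): buffer="omwnyelav" (len 9), cursors c1@4 c2@9, authorship .........
After op 2 (insert('z')): buffer="omwnzyelavz" (len 11), cursors c1@5 c2@11, authorship ....1.....2
After op 3 (insert('l')): buffer="omwnzlyelavzl" (len 13), cursors c1@6 c2@13, authorship ....11.....22
After op 4 (move_right): buffer="omwnzlyelavzl" (len 13), cursors c1@7 c2@13, authorship ....11.....22
After op 5 (delete): buffer="omwnzlelavz" (len 11), cursors c1@6 c2@11, authorship ....11....2
After op 6 (move_right): buffer="omwnzlelavz" (len 11), cursors c1@7 c2@11, authorship ....11....2
After op 7 (delete): buffer="omwnzllav" (len 9), cursors c1@6 c2@9, authorship ....11...

Answer: 6 9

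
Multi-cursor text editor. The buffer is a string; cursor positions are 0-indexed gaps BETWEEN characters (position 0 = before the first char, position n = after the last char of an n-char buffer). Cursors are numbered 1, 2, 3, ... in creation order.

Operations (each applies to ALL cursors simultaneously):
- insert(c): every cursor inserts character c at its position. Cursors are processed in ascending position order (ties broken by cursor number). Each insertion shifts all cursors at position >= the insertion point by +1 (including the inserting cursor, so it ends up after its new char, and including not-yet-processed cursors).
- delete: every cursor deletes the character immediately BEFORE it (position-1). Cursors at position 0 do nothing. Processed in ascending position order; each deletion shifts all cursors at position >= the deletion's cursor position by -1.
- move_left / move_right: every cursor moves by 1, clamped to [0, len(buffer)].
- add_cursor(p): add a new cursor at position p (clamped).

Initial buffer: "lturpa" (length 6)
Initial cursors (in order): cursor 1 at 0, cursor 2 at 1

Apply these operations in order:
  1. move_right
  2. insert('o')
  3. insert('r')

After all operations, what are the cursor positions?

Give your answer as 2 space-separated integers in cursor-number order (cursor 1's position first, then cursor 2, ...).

Answer: 3 6

Derivation:
After op 1 (move_right): buffer="lturpa" (len 6), cursors c1@1 c2@2, authorship ......
After op 2 (insert('o')): buffer="lotourpa" (len 8), cursors c1@2 c2@4, authorship .1.2....
After op 3 (insert('r')): buffer="lortorurpa" (len 10), cursors c1@3 c2@6, authorship .11.22....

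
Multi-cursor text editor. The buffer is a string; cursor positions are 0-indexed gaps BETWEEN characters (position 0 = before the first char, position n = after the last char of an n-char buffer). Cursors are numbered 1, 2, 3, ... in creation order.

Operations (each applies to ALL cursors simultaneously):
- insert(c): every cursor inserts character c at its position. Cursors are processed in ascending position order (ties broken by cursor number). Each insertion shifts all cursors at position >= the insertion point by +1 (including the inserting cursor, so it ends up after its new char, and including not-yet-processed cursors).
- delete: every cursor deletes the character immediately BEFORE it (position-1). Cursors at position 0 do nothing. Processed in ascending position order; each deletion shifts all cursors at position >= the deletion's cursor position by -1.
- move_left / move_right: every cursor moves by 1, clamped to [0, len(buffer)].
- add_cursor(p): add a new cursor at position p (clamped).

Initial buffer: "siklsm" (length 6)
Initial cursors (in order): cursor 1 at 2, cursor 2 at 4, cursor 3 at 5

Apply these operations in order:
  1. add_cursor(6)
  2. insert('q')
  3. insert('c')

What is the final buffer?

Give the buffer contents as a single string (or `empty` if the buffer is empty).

After op 1 (add_cursor(6)): buffer="siklsm" (len 6), cursors c1@2 c2@4 c3@5 c4@6, authorship ......
After op 2 (insert('q')): buffer="siqklqsqmq" (len 10), cursors c1@3 c2@6 c3@8 c4@10, authorship ..1..2.3.4
After op 3 (insert('c')): buffer="siqcklqcsqcmqc" (len 14), cursors c1@4 c2@8 c3@11 c4@14, authorship ..11..22.33.44

Answer: siqcklqcsqcmqc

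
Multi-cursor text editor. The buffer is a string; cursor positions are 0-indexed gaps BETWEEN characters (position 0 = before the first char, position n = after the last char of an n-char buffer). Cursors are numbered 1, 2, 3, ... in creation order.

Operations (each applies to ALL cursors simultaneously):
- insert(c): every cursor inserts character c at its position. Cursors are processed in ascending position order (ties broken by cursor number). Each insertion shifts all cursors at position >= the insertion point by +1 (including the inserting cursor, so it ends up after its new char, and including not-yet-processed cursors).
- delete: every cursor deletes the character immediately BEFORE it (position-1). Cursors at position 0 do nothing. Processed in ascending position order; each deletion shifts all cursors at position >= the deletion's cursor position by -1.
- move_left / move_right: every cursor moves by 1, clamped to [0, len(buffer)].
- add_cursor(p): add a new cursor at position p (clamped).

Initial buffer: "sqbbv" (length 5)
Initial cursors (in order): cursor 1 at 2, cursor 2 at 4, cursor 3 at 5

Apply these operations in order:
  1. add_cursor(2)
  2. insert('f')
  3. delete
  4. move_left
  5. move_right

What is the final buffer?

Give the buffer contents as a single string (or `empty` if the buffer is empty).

Answer: sqbbv

Derivation:
After op 1 (add_cursor(2)): buffer="sqbbv" (len 5), cursors c1@2 c4@2 c2@4 c3@5, authorship .....
After op 2 (insert('f')): buffer="sqffbbfvf" (len 9), cursors c1@4 c4@4 c2@7 c3@9, authorship ..14..2.3
After op 3 (delete): buffer="sqbbv" (len 5), cursors c1@2 c4@2 c2@4 c3@5, authorship .....
After op 4 (move_left): buffer="sqbbv" (len 5), cursors c1@1 c4@1 c2@3 c3@4, authorship .....
After op 5 (move_right): buffer="sqbbv" (len 5), cursors c1@2 c4@2 c2@4 c3@5, authorship .....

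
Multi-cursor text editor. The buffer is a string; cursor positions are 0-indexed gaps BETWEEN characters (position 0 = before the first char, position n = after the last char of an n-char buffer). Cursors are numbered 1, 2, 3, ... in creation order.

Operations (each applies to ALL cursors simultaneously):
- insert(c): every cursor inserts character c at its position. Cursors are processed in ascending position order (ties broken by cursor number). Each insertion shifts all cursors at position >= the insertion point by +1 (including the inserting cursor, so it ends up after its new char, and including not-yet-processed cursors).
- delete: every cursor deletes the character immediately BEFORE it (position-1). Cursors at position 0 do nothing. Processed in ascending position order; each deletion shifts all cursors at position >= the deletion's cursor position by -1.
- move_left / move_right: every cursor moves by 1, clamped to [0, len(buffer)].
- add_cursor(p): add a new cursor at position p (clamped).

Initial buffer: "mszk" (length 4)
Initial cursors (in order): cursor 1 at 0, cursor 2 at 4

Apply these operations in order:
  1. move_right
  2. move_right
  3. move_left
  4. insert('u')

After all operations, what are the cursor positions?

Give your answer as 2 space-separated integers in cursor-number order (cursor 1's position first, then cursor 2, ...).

Answer: 2 5

Derivation:
After op 1 (move_right): buffer="mszk" (len 4), cursors c1@1 c2@4, authorship ....
After op 2 (move_right): buffer="mszk" (len 4), cursors c1@2 c2@4, authorship ....
After op 3 (move_left): buffer="mszk" (len 4), cursors c1@1 c2@3, authorship ....
After op 4 (insert('u')): buffer="muszuk" (len 6), cursors c1@2 c2@5, authorship .1..2.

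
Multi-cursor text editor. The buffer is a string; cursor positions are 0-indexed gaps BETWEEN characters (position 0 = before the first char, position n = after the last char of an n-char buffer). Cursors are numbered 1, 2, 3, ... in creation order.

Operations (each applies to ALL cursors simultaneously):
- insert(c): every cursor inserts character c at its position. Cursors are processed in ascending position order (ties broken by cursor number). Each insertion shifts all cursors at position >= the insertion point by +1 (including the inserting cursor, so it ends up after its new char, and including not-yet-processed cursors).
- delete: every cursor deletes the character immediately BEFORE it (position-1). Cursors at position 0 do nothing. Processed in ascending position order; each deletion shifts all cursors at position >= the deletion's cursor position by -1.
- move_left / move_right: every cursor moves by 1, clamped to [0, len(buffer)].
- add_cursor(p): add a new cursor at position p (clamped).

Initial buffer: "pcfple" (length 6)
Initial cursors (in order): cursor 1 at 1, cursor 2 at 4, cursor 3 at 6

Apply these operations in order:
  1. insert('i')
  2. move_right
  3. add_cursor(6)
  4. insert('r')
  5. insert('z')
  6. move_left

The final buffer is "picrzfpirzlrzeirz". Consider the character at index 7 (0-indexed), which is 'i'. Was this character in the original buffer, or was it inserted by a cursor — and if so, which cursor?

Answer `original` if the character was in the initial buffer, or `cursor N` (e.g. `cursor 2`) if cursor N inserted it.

Answer: cursor 2

Derivation:
After op 1 (insert('i')): buffer="picfpilei" (len 9), cursors c1@2 c2@6 c3@9, authorship .1...2..3
After op 2 (move_right): buffer="picfpilei" (len 9), cursors c1@3 c2@7 c3@9, authorship .1...2..3
After op 3 (add_cursor(6)): buffer="picfpilei" (len 9), cursors c1@3 c4@6 c2@7 c3@9, authorship .1...2..3
After op 4 (insert('r')): buffer="picrfpirlreir" (len 13), cursors c1@4 c4@8 c2@10 c3@13, authorship .1.1..24.2.33
After op 5 (insert('z')): buffer="picrzfpirzlrzeirz" (len 17), cursors c1@5 c4@10 c2@13 c3@17, authorship .1.11..244.22.333
After op 6 (move_left): buffer="picrzfpirzlrzeirz" (len 17), cursors c1@4 c4@9 c2@12 c3@16, authorship .1.11..244.22.333
Authorship (.=original, N=cursor N): . 1 . 1 1 . . 2 4 4 . 2 2 . 3 3 3
Index 7: author = 2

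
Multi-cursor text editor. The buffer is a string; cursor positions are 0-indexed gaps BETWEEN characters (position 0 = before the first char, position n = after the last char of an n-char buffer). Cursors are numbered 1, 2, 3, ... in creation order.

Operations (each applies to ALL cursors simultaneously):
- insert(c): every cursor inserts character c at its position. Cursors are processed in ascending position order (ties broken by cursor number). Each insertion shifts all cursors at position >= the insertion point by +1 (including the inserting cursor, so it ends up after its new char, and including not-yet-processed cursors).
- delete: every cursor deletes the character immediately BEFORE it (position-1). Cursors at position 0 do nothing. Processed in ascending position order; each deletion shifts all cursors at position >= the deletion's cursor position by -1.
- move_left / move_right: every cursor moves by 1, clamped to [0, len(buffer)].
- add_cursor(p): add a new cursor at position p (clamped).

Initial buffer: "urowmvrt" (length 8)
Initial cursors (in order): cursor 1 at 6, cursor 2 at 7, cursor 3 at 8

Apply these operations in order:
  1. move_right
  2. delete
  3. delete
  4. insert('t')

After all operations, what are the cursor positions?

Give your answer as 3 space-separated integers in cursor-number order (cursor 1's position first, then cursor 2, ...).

Answer: 5 5 5

Derivation:
After op 1 (move_right): buffer="urowmvrt" (len 8), cursors c1@7 c2@8 c3@8, authorship ........
After op 2 (delete): buffer="urowm" (len 5), cursors c1@5 c2@5 c3@5, authorship .....
After op 3 (delete): buffer="ur" (len 2), cursors c1@2 c2@2 c3@2, authorship ..
After op 4 (insert('t')): buffer="urttt" (len 5), cursors c1@5 c2@5 c3@5, authorship ..123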